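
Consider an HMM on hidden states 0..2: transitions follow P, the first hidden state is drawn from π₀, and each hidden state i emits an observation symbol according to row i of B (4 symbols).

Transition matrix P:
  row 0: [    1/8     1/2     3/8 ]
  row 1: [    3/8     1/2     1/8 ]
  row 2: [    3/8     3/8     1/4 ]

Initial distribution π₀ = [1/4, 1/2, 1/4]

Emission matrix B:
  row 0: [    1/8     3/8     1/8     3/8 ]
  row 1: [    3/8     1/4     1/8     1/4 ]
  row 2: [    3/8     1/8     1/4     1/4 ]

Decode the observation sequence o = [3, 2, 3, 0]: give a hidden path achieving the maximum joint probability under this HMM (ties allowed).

t=0: δ = [9.375e-02, 1.250e-01, 6.250e-02]  (obs o_0=3)
t=1: δ = [5.859e-03, 7.812e-03, 8.789e-03]  ψ = [1, 1, 0]  (obs o_1=2)
t=2: δ = [1.236e-03, 9.766e-04, 5.493e-04]  ψ = [2, 1, 0]  (obs o_2=3)
t=3: δ = [4.578e-05, 2.317e-04, 1.738e-04]  ψ = [1, 0, 0]  (obs o_3=0)
backtrack: best end state = 1; path = [0, 2, 0, 1]

path = [0, 2, 0, 1]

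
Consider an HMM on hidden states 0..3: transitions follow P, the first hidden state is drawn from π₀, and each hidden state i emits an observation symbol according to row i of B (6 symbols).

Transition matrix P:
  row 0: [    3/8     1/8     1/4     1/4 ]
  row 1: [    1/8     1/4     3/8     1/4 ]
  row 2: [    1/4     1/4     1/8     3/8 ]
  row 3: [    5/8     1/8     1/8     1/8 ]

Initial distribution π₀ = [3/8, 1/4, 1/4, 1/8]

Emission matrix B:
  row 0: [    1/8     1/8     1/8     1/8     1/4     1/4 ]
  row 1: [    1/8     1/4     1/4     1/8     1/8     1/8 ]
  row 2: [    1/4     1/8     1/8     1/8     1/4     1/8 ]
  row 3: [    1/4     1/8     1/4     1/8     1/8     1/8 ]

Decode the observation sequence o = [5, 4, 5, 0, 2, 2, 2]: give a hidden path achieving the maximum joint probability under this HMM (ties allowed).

path = [0, 0, 0, 2, 3, 0, 3]

t=0: δ = [9.375e-02, 3.125e-02, 3.125e-02, 1.562e-02]  (obs o_0=5)
t=1: δ = [8.789e-03, 1.465e-03, 5.859e-03, 2.930e-03]  ψ = [0, 0, 0, 0]  (obs o_1=4)
t=2: δ = [8.240e-04, 1.831e-04, 2.747e-04, 2.747e-04]  ψ = [0, 2, 0, 0]  (obs o_2=5)
t=3: δ = [3.862e-05, 1.287e-05, 5.150e-05, 5.150e-05]  ψ = [0, 0, 0, 0]  (obs o_3=0)
t=4: δ = [4.023e-06, 3.219e-06, 1.207e-06, 4.828e-06]  ψ = [3, 2, 0, 2]  (obs o_4=2)
t=5: δ = [3.772e-07, 2.012e-07, 1.509e-07, 2.515e-07]  ψ = [3, 1, 1, 0]  (obs o_5=2)
t=6: δ = [1.965e-08, 1.257e-08, 1.179e-08, 2.357e-08]  ψ = [3, 1, 0, 0]  (obs o_6=2)
backtrack: best end state = 3; path = [0, 0, 0, 2, 3, 0, 3]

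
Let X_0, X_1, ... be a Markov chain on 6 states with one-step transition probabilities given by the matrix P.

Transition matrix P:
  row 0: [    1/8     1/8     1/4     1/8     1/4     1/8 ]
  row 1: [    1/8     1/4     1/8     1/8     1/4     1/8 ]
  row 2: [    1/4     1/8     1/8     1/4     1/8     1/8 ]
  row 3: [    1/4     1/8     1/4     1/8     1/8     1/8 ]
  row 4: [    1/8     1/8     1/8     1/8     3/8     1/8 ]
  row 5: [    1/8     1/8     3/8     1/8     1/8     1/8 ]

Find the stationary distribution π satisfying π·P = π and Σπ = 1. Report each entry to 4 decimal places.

Balance equations π_j = Σ_i π_i·P[i][j]:
  π_0 = 1/8·π_0 + 1/8·π_1 + 1/4·π_2 + 1/4·π_3 + 1/8·π_4 + 1/8·π_5
  π_1 = 1/8·π_0 + 1/4·π_1 + 1/8·π_2 + 1/8·π_3 + 1/8·π_4 + 1/8·π_5
  π_2 = 1/4·π_0 + 1/8·π_1 + 1/8·π_2 + 1/4·π_3 + 1/8·π_4 + 3/8·π_5
  π_3 = 1/8·π_0 + 1/8·π_1 + 1/4·π_2 + 1/8·π_3 + 1/8·π_4 + 1/8·π_5
  π_4 = 1/4·π_0 + 1/4·π_1 + 1/8·π_2 + 1/8·π_3 + 3/8·π_4 + 1/8·π_5
  normalize: π_0 + π_1 + π_2 + π_3 + π_4 + π_5 = 1
Solving the linear system gives exactly π = [37/220, 1/7, 97/495, 74/495, 673/3080, 1/8].

π = [0.1682, 0.1429, 0.1960, 0.1495, 0.2185, 0.1250]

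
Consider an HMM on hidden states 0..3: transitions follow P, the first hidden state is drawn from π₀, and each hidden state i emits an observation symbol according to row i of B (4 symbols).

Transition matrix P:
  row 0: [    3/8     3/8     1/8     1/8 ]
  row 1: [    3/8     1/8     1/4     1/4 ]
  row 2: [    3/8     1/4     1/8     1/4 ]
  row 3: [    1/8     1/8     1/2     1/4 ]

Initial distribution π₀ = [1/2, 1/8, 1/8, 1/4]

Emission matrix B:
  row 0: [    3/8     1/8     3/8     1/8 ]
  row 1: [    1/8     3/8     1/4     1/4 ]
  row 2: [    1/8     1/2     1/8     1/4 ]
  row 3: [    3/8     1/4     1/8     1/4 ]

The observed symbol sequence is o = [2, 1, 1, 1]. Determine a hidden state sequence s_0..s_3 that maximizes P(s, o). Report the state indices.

t=0: δ = [1.875e-01, 3.125e-02, 1.562e-02, 3.125e-02]  (obs o_0=2)
t=1: δ = [8.789e-03, 2.637e-02, 1.172e-02, 5.859e-03]  ψ = [0, 0, 0, 0]  (obs o_1=1)
t=2: δ = [1.236e-03, 1.236e-03, 3.296e-03, 1.648e-03]  ψ = [1, 0, 1, 1]  (obs o_2=1)
t=3: δ = [1.545e-04, 3.090e-04, 4.120e-04, 2.060e-04]  ψ = [2, 2, 3, 2]  (obs o_3=1)
backtrack: best end state = 2; path = [0, 1, 3, 2]

path = [0, 1, 3, 2]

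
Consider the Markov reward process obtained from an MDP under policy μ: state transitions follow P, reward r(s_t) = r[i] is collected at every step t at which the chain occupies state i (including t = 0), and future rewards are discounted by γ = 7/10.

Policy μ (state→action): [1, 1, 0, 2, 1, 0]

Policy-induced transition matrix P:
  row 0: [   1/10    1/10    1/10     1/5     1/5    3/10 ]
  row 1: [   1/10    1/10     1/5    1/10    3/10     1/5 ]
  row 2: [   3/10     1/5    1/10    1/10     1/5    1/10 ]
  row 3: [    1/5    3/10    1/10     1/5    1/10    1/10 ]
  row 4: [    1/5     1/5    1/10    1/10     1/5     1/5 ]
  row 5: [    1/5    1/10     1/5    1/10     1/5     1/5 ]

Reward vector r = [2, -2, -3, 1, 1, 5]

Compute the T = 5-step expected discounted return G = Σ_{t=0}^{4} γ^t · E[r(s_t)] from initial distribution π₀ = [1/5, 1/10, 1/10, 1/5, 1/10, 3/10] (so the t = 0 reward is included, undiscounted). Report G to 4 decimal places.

G = 3.3181

t=0: π = [0.2000, 0.1000, 0.1000, 0.2000, 0.1000, 0.3000], E[r] = 1.7000, γ^t·E[r] = 1.700000, running G = 1.700000
t=1: π = [0.1800, 0.1600, 0.1400, 0.1400, 0.1900, 0.1900], E[r] = 0.9000, γ^t·E[r] = 0.630000, running G = 2.330000
t=2: π = [0.1800, 0.1610, 0.1350, 0.1320, 0.2020, 0.1900], E[r] = 0.9170, γ^t·E[r] = 0.449330, running G = 2.779330
t=3: π = [0.1794, 0.1601, 0.1351, 0.1312, 0.2029, 0.1913], E[r] = 0.9239, γ^t·E[r] = 0.316898, running G = 3.096228
t=4: π = [0.1796, 0.1600, 0.1351, 0.1311, 0.2029, 0.1913], E[r] = 0.9241, γ^t·E[r] = 0.221881, running G = 3.318109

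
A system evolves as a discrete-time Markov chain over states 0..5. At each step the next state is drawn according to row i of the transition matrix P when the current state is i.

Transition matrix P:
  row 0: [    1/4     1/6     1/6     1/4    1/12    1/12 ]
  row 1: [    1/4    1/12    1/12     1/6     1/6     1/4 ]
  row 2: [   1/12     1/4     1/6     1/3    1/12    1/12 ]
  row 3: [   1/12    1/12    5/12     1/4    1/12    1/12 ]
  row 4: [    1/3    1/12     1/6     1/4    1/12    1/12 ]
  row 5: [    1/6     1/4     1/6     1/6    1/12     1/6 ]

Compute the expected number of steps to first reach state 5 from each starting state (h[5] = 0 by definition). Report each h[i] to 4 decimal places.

First-step conditioning: h[5] = 0; for i ≠ 5, h[i] = 1 + Σ_k P[i][k]·h[k].
  h[0] = 1 + 1/4·h[0] + 1/6·h[1] + 1/6·h[2] + 1/4·h[3] + 1/12·h[4]
  h[1] = 1 + 1/4·h[0] + 1/12·h[1] + 1/12·h[2] + 1/6·h[3] + 1/6·h[4]
  h[2] = 1 + 1/12·h[0] + 1/4·h[1] + 1/6·h[2] + 1/3·h[3] + 1/12·h[4]
  h[3] = 1 + 1/12·h[0] + 1/12·h[1] + 5/12·h[2] + 1/4·h[3] + 1/12·h[4]
  h[4] = 1 + 1/3·h[0] + 1/12·h[1] + 1/6·h[2] + 1/4·h[3] + 1/12·h[4]
Solving the 5×5 linear system over states ≠ 5 gives exactly h = [88644/9509, 75108/9509, 87588/9509, 89508/9509, 89772/9509, 0] (h[5] = 0 is the target).

h = [9.3221, 7.8986, 9.2111, 9.4130, 9.4407, 0.0000]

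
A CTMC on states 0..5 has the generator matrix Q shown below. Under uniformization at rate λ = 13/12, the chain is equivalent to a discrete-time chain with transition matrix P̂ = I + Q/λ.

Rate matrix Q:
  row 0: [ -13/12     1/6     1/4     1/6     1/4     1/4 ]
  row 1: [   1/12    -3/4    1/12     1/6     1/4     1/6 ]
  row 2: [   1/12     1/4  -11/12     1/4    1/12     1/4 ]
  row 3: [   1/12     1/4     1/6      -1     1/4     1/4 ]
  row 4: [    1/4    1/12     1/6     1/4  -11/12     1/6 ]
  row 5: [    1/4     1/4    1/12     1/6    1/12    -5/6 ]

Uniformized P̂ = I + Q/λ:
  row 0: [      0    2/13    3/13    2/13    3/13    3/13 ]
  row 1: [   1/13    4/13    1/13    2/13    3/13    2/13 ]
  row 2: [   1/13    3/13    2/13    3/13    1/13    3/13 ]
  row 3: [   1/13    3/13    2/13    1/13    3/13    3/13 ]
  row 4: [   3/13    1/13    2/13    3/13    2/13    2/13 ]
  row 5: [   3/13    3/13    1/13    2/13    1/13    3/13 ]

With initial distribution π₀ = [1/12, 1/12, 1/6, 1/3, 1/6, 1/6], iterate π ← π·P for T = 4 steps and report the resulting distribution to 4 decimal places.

t=0: π = [0.0833, 0.0833, 0.1667, 0.3333, 0.1667, 0.1667]
t=1: π = [0.1218, 0.2051, 0.1410, 0.1538, 0.1667, 0.2115]
t=2: π = [0.1257, 0.2115, 0.1312, 0.1657, 0.1637, 0.2022]
t=3: π = [0.1235, 0.2122, 0.1317, 0.1638, 0.1669, 0.2019]
t=4: π = [0.1242, 0.2119, 0.1315, 0.1642, 0.1666, 0.2016]

π = [0.1242, 0.2119, 0.1315, 0.1642, 0.1666, 0.2016]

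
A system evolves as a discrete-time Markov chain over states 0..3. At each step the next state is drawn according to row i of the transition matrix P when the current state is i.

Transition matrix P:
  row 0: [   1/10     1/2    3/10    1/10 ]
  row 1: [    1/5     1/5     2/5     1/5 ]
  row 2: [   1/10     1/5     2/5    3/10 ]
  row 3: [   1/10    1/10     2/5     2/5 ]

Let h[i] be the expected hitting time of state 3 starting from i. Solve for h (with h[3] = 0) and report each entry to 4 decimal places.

First-step conditioning: h[3] = 0; for i ≠ 3, h[i] = 1 + Σ_k P[i][k]·h[k].
  h[0] = 1 + 1/10·h[0] + 1/2·h[1] + 3/10·h[2]
  h[1] = 1 + 1/5·h[0] + 1/5·h[1] + 2/5·h[2]
  h[2] = 1 + 1/10·h[0] + 1/5·h[1] + 2/5·h[2]
Solving the 3×3 linear system over states ≠ 3 gives exactly h = [300/61, 545/122, 485/122, 0] (h[3] = 0 is the target).

h = [4.9180, 4.4672, 3.9754, 0.0000]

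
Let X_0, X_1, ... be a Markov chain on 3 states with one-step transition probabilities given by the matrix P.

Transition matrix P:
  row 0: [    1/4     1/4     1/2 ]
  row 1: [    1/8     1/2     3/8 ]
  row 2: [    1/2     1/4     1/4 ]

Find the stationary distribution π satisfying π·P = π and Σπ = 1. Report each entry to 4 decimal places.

Balance equations π_j = Σ_i π_i·P[i][j]:
  π_0 = 1/4·π_0 + 1/8·π_1 + 1/2·π_2
  π_1 = 1/4·π_0 + 1/2·π_1 + 1/4·π_2
  normalize: π_0 + π_1 + π_2 = 1
Solving the linear system gives exactly π = [3/10, 1/3, 11/30].

π = [0.3000, 0.3333, 0.3667]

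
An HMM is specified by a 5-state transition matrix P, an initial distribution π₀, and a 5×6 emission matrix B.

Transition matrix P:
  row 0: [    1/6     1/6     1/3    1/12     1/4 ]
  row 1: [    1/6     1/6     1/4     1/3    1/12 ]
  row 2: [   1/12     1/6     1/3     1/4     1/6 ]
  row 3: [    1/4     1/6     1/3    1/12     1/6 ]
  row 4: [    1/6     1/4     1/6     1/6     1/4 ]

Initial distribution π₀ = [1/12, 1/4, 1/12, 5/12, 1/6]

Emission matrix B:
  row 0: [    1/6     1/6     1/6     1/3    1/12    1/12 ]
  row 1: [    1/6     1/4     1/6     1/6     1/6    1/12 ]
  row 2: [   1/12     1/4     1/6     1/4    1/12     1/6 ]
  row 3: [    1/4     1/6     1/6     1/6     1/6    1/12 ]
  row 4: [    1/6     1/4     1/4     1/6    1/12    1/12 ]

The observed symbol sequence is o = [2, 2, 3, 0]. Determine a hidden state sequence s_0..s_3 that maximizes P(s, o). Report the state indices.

t=0: δ = [1.389e-02, 4.167e-02, 1.389e-02, 6.944e-02, 4.167e-02]  (obs o_0=2)
t=1: δ = [2.894e-03, 1.929e-03, 3.858e-03, 2.315e-03, 2.894e-03]  ψ = [3, 3, 3, 1, 3]  (obs o_1=2)
t=2: δ = [1.929e-04, 1.206e-04, 3.215e-04, 1.608e-04, 1.206e-04]  ψ = [3, 4, 2, 2, 0]  (obs o_2=3)
t=3: δ = [6.698e-06, 8.931e-06, 8.931e-06, 2.009e-05, 8.931e-06]  ψ = [3, 2, 2, 2, 2]  (obs o_3=0)
backtrack: best end state = 3; path = [3, 2, 2, 3]

path = [3, 2, 2, 3]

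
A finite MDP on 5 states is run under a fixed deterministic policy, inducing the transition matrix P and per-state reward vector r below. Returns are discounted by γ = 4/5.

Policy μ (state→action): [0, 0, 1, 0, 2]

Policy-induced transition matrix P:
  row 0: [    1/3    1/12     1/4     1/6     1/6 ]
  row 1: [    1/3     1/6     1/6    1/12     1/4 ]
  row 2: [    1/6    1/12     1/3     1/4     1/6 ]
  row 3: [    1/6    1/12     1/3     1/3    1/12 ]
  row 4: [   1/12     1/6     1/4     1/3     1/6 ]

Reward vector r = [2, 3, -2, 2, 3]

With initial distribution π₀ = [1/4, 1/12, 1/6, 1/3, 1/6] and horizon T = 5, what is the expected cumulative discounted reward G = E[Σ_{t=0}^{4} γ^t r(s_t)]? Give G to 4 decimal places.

t=0: π = [0.2500, 0.0833, 0.1667, 0.3333, 0.1667], E[r] = 1.5833, γ^t·E[r] = 1.583333, running G = 1.583333
t=1: π = [0.2083, 0.1042, 0.2847, 0.2569, 0.1458], E[r] = 1.1111, γ^t·E[r] = 0.888889, running G = 2.472222
t=2: π = [0.2066, 0.1042, 0.2865, 0.2488, 0.1539], E[r] = 1.1123, γ^t·E[r] = 0.711852, running G = 3.184074
t=3: π = [0.2056, 0.1048, 0.2859, 0.2490, 0.1546], E[r] = 1.1157, γ^t·E[r] = 0.571259, running G = 3.755333
t=4: π = [0.2055, 0.1050, 0.2858, 0.2490, 0.1547], E[r] = 1.1163, γ^t·E[r] = 0.457216, running G = 4.212550

G = 4.2125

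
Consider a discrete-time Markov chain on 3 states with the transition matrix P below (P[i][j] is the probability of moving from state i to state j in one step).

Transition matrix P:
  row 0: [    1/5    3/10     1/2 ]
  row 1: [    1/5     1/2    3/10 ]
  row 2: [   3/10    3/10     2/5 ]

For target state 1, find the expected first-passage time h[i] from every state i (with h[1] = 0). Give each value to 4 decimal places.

h = [3.3333, 0.0000, 3.3333]

First-step conditioning: h[1] = 0; for i ≠ 1, h[i] = 1 + Σ_k P[i][k]·h[k].
  h[0] = 1 + 1/5·h[0] + 1/2·h[2]
  h[2] = 1 + 3/10·h[0] + 2/5·h[2]
Solving the 2×2 linear system over states ≠ 1 gives exactly h = [10/3, 0, 10/3] (h[1] = 0 is the target).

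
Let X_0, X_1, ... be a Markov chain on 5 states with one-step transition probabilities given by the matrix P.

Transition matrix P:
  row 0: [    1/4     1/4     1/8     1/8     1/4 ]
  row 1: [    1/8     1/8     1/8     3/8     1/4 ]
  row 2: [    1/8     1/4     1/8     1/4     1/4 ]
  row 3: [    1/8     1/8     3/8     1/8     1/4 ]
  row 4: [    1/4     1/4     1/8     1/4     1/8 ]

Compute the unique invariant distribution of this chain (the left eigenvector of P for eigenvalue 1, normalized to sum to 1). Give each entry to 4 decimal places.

π = [0.1746, 0.1973, 0.1812, 0.2247, 0.2222]

Balance equations π_j = Σ_i π_i·P[i][j]:
  π_0 = 1/4·π_0 + 1/8·π_1 + 1/8·π_2 + 1/8·π_3 + 1/4·π_4
  π_1 = 1/4·π_0 + 1/8·π_1 + 1/4·π_2 + 1/8·π_3 + 1/4·π_4
  π_2 = 1/8·π_0 + 1/8·π_1 + 1/8·π_2 + 3/8·π_3 + 1/8·π_4
  π_3 = 1/8·π_0 + 3/8·π_1 + 1/4·π_2 + 1/8·π_3 + 1/4·π_4
  normalize: π_0 + π_1 + π_2 + π_3 + π_4 = 1
Solving the linear system gives exactly π = [11/63, 1019/5166, 52/287, 129/574, 2/9].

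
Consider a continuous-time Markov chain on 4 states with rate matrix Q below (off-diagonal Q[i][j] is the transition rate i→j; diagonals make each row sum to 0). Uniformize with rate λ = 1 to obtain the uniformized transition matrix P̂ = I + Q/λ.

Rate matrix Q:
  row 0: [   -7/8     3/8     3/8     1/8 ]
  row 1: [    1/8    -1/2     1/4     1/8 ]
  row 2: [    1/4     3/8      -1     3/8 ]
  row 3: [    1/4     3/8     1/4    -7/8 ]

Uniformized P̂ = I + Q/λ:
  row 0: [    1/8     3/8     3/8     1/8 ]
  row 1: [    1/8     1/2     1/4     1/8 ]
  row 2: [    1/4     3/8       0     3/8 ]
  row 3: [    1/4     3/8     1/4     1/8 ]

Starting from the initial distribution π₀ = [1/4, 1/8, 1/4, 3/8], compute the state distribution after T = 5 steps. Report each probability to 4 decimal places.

t=0: π = [0.2500, 0.1250, 0.2500, 0.3750]
t=1: π = [0.2031, 0.3906, 0.2188, 0.1875]
t=2: π = [0.1758, 0.4238, 0.2207, 0.1797]
t=3: π = [0.1750, 0.4280, 0.2168, 0.1802]
t=4: π = [0.1746, 0.4285, 0.2177, 0.1792]
t=5: π = [0.1746, 0.4286, 0.2174, 0.1794]

π = [0.1746, 0.4286, 0.2174, 0.1794]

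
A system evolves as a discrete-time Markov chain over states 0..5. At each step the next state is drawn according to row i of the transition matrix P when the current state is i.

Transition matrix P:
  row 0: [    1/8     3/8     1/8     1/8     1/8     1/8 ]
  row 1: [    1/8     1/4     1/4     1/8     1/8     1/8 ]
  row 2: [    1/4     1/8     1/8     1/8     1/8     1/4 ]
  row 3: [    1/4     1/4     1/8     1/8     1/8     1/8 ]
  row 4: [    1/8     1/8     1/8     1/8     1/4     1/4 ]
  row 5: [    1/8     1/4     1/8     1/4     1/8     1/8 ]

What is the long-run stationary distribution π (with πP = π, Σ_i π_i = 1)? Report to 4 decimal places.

Balance equations π_j = Σ_i π_i·P[i][j]:
  π_0 = 1/8·π_0 + 1/8·π_1 + 1/4·π_2 + 1/4·π_3 + 1/8·π_4 + 1/8·π_5
  π_1 = 3/8·π_0 + 1/4·π_1 + 1/8·π_2 + 1/4·π_3 + 1/8·π_4 + 1/4·π_5
  π_2 = 1/8·π_0 + 1/4·π_1 + 1/8·π_2 + 1/8·π_3 + 1/8·π_4 + 1/8·π_5
  π_3 = 1/8·π_0 + 1/8·π_1 + 1/8·π_2 + 1/8·π_3 + 1/8·π_4 + 1/4·π_5
  π_4 = 1/8·π_0 + 1/8·π_1 + 1/8·π_2 + 1/8·π_3 + 1/4·π_4 + 1/8·π_5
  normalize: π_0 + π_1 + π_2 + π_3 + π_4 + π_5 = 1
Solving the linear system gives exactly π = [83/511, 1549/6643, 1024/6643, 965/6643, 1/7, 1077/6643].

π = [0.1624, 0.2332, 0.1541, 0.1453, 0.1429, 0.1621]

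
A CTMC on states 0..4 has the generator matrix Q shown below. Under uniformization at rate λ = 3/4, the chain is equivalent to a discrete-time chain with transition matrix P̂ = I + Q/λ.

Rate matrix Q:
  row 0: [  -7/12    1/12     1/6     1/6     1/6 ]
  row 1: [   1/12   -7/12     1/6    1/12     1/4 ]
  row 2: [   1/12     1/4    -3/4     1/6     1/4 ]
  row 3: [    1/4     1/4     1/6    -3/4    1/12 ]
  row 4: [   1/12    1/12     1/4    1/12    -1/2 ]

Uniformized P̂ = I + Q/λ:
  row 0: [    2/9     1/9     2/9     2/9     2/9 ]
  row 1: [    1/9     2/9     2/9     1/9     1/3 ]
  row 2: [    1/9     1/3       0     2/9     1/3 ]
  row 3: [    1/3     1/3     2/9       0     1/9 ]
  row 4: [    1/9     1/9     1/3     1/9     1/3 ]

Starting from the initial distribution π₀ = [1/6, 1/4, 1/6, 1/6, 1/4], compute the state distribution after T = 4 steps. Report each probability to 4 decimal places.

t=0: π = [0.1667, 0.2500, 0.1667, 0.1667, 0.2500]
t=1: π = [0.1667, 0.2130, 0.2130, 0.1296, 0.2778]
t=2: π = [0.1584, 0.2109, 0.2058, 0.1389, 0.2860]
t=3: π = [0.1596, 0.2111, 0.2083, 0.1361, 0.2849]
t=4: π = [0.1591, 0.2111, 0.2076, 0.1369, 0.2853]

π = [0.1591, 0.2111, 0.2076, 0.1369, 0.2853]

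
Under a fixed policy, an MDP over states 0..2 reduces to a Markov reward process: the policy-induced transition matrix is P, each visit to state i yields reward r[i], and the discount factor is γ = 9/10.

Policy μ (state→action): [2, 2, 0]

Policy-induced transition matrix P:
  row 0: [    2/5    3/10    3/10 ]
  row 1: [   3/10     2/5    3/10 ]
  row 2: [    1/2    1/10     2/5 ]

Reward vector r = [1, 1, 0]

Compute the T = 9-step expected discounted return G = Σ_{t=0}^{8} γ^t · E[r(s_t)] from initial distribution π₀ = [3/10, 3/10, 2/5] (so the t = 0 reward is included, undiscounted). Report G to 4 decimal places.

G = 4.0106

t=0: π = [0.3000, 0.3000, 0.4000], E[r] = 0.6000, γ^t·E[r] = 0.600000, running G = 0.600000
t=1: π = [0.4100, 0.2500, 0.3400], E[r] = 0.6600, γ^t·E[r] = 0.594000, running G = 1.194000
t=2: π = [0.4090, 0.2570, 0.3340], E[r] = 0.6660, γ^t·E[r] = 0.539460, running G = 1.733460
t=3: π = [0.4077, 0.2589, 0.3334], E[r] = 0.6666, γ^t·E[r] = 0.485951, running G = 2.219411
t=4: π = [0.4075, 0.2592, 0.3333], E[r] = 0.6667, γ^t·E[r] = 0.437396, running G = 2.656807
t=5: π = [0.4074, 0.2593, 0.3333], E[r] = 0.6667, γ^t·E[r] = 0.393660, running G = 3.050467
t=6: π = [0.4074, 0.2593, 0.3333], E[r] = 0.6667, γ^t·E[r] = 0.354294, running G = 3.404761
t=7: π = [0.4074, 0.2593, 0.3333], E[r] = 0.6667, γ^t·E[r] = 0.318865, running G = 3.723625
t=8: π = [0.4074, 0.2593, 0.3333], E[r] = 0.6667, γ^t·E[r] = 0.286978, running G = 4.010603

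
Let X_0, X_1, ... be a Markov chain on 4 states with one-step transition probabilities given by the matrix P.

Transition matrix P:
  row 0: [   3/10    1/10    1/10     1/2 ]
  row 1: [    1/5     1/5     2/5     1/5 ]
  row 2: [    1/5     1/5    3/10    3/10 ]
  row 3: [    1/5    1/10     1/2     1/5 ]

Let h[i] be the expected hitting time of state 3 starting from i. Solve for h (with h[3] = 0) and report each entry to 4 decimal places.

h = [2.3469, 3.3673, 3.0612, 0.0000]

First-step conditioning: h[3] = 0; for i ≠ 3, h[i] = 1 + Σ_k P[i][k]·h[k].
  h[0] = 1 + 3/10·h[0] + 1/10·h[1] + 1/10·h[2]
  h[1] = 1 + 1/5·h[0] + 1/5·h[1] + 2/5·h[2]
  h[2] = 1 + 1/5·h[0] + 1/5·h[1] + 3/10·h[2]
Solving the 3×3 linear system over states ≠ 3 gives exactly h = [115/49, 165/49, 150/49, 0] (h[3] = 0 is the target).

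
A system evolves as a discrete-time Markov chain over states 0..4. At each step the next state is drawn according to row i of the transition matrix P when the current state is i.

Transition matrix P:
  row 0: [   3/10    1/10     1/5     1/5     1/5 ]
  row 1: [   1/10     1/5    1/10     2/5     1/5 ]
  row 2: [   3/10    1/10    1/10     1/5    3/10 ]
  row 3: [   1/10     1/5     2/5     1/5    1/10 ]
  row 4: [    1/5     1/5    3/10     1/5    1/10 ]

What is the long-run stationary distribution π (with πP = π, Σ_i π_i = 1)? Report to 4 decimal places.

π = [0.2042, 0.1570, 0.2261, 0.2314, 0.1813]

Balance equations π_j = Σ_i π_i·P[i][j]:
  π_0 = 3/10·π_0 + 1/10·π_1 + 3/10·π_2 + 1/10·π_3 + 1/5·π_4
  π_1 = 1/10·π_0 + 1/5·π_1 + 1/10·π_2 + 1/5·π_3 + 1/5·π_4
  π_2 = 1/5·π_0 + 1/10·π_1 + 1/10·π_2 + 2/5·π_3 + 3/10·π_4
  π_3 = 1/5·π_0 + 2/5·π_1 + 1/5·π_2 + 1/5·π_3 + 1/5·π_4
  normalize: π_0 + π_1 + π_2 + π_3 + π_4 = 1
Solving the linear system gives exactly π = [1081/5294, 831/5294, 1197/5294, 1225/5294, 480/2647].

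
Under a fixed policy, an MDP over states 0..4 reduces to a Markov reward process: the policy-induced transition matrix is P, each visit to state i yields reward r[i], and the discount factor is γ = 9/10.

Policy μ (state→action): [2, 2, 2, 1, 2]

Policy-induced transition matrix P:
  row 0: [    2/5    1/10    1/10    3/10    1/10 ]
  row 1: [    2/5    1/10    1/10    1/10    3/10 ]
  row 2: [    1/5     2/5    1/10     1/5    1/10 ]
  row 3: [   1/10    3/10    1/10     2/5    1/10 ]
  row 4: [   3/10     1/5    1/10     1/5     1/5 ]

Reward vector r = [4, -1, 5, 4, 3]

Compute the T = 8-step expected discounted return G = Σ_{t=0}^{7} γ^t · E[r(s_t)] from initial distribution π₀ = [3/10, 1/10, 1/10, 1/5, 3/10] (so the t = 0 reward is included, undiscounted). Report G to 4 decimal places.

G = 17.1785

t=0: π = [0.3000, 0.1000, 0.1000, 0.2000, 0.3000], E[r] = 3.3000, γ^t·E[r] = 3.300000, running G = 3.300000
t=1: π = [0.2900, 0.2000, 0.1000, 0.2600, 0.1500], E[r] = 2.9500, γ^t·E[r] = 2.655000, running G = 5.955000
t=2: π = [0.2870, 0.1970, 0.1000, 0.2610, 0.1550], E[r] = 2.9600, γ^t·E[r] = 2.397600, running G = 8.352600
t=3: π = [0.2862, 0.1977, 0.1000, 0.2612, 0.1549], E[r] = 2.9566, γ^t·E[r] = 2.155361, running G = 10.507961
t=4: π = [0.2862, 0.1977, 0.1000, 0.2611, 0.1550], E[r] = 2.9563, γ^t·E[r] = 1.939642, running G = 12.447603
t=5: π = [0.2862, 0.1977, 0.1000, 0.2611, 0.1550], E[r] = 2.9563, γ^t·E[r] = 1.745693, running G = 14.193296
t=6: π = [0.2862, 0.1977, 0.1000, 0.2611, 0.1550], E[r] = 2.9564, γ^t·E[r] = 1.571134, running G = 15.764430
t=7: π = [0.2862, 0.1977, 0.1000, 0.2611, 0.1550], E[r] = 2.9564, γ^t·E[r] = 1.414023, running G = 17.178453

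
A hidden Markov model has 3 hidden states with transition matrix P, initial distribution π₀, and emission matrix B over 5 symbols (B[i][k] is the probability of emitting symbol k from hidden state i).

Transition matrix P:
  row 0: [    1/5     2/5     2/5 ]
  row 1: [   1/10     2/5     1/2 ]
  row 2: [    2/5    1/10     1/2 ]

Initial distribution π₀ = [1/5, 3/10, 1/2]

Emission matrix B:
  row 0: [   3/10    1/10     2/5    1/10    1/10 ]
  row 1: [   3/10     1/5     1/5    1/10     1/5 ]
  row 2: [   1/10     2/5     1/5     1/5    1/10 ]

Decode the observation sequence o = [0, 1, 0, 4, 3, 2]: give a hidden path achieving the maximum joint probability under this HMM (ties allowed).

path = [1, 2, 0, 1, 2, 0]

t=0: δ = [6.000e-02, 9.000e-02, 5.000e-02]  (obs o_0=0)
t=1: δ = [2.000e-03, 7.200e-03, 1.800e-02]  ψ = [2, 1, 1]  (obs o_1=1)
t=2: δ = [2.160e-03, 8.640e-04, 9.000e-04]  ψ = [2, 1, 2]  (obs o_2=0)
t=3: δ = [4.320e-05, 1.728e-04, 8.640e-05]  ψ = [0, 0, 0]  (obs o_3=4)
t=4: δ = [3.456e-06, 6.912e-06, 1.728e-05]  ψ = [2, 1, 1]  (obs o_4=3)
t=5: δ = [2.765e-06, 5.530e-07, 1.728e-06]  ψ = [2, 1, 2]  (obs o_5=2)
backtrack: best end state = 0; path = [1, 2, 0, 1, 2, 0]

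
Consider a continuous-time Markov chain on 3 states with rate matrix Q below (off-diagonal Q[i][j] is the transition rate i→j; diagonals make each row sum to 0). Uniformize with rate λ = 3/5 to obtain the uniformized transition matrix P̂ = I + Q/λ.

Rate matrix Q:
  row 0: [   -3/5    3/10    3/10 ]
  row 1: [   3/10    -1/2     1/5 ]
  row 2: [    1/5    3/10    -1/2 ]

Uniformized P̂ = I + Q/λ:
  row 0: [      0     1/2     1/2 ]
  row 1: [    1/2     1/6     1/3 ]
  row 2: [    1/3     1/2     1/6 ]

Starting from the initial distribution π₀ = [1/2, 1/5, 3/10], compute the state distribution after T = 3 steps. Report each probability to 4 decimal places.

t=0: π = [0.5000, 0.2000, 0.3000]
t=1: π = [0.2000, 0.4333, 0.3667]
t=2: π = [0.3389, 0.3556, 0.3056]
t=3: π = [0.2796, 0.3815, 0.3389]

π = [0.2796, 0.3815, 0.3389]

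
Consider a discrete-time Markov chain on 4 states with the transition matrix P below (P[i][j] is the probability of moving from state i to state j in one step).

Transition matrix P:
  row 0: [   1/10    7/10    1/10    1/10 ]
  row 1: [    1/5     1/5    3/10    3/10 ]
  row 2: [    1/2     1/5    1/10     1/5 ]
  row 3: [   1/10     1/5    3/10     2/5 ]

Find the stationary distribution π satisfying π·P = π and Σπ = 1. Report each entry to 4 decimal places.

Balance equations π_j = Σ_i π_i·P[i][j]:
  π_0 = 1/10·π_0 + 1/5·π_1 + 1/2·π_2 + 1/10·π_3
  π_1 = 7/10·π_0 + 1/5·π_1 + 1/5·π_2 + 1/5·π_3
  π_2 = 1/10·π_0 + 3/10·π_1 + 1/10·π_2 + 3/10·π_3
  normalize: π_0 + π_1 + π_2 + π_3 = 1
Solving the linear system gives exactly π = [66/305, 94/305, 261/1220, 319/1220].

π = [0.2164, 0.3082, 0.2139, 0.2615]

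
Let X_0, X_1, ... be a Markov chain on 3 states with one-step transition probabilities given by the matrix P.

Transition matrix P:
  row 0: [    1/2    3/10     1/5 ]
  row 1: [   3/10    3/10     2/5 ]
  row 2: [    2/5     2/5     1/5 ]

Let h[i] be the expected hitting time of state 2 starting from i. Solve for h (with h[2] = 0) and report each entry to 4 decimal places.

h = [3.8462, 3.0769, 0.0000]

First-step conditioning: h[2] = 0; for i ≠ 2, h[i] = 1 + Σ_k P[i][k]·h[k].
  h[0] = 1 + 1/2·h[0] + 3/10·h[1]
  h[1] = 1 + 3/10·h[0] + 3/10·h[1]
Solving the 2×2 linear system over states ≠ 2 gives exactly h = [50/13, 40/13, 0] (h[2] = 0 is the target).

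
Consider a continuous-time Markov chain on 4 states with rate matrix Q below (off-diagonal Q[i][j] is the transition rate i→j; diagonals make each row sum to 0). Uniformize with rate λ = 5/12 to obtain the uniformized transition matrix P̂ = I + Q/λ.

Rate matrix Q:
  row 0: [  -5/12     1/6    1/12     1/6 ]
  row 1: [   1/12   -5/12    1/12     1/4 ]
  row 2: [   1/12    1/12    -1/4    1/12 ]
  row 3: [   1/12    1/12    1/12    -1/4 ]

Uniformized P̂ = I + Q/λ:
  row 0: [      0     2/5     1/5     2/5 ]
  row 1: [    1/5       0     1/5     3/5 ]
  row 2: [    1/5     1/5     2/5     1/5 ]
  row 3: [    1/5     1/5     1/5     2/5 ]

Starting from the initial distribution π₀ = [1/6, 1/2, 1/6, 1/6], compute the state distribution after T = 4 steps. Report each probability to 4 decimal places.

π = [0.1667, 0.1949, 0.2499, 0.3885]

t=0: π = [0.1667, 0.5000, 0.1667, 0.1667]
t=1: π = [0.1667, 0.1333, 0.2333, 0.4667]
t=2: π = [0.1667, 0.2067, 0.2467, 0.3800]
t=3: π = [0.1667, 0.1920, 0.2493, 0.3920]
t=4: π = [0.1667, 0.1949, 0.2499, 0.3885]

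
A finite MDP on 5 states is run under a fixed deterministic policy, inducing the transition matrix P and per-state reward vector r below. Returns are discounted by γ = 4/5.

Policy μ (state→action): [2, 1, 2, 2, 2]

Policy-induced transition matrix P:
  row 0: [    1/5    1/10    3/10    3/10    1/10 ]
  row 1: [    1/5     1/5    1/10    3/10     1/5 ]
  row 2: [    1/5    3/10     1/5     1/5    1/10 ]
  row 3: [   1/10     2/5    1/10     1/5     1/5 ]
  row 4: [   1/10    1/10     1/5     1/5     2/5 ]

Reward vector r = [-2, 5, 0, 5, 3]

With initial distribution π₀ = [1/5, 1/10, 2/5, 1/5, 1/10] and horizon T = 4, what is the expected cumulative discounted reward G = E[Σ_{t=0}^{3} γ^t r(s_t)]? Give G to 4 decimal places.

G = 6.4762

t=0: π = [0.2000, 0.1000, 0.4000, 0.2000, 0.1000], E[r] = 1.4000, γ^t·E[r] = 1.400000, running G = 1.400000
t=1: π = [0.1700, 0.2500, 0.1900, 0.2300, 0.1600], E[r] = 2.5400, γ^t·E[r] = 2.032000, running G = 3.432000
t=2: π = [0.1610, 0.2320, 0.1690, 0.2420, 0.1960], E[r] = 2.6360, γ^t·E[r] = 1.687040, running G = 5.119040
t=3: π = [0.1562, 0.2296, 0.1687, 0.2393, 0.2062], E[r] = 2.6507, γ^t·E[r] = 1.357158, running G = 6.476198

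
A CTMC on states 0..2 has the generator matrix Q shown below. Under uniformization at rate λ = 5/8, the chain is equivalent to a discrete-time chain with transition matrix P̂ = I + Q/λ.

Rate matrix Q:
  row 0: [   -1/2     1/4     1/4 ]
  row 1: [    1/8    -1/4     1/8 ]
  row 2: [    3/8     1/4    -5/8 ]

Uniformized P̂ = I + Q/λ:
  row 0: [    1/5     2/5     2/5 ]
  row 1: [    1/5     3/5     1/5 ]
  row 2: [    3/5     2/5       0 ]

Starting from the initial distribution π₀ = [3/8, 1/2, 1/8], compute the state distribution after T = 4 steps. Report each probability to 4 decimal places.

π = [0.2880, 0.5000, 0.2120]

t=0: π = [0.3750, 0.5000, 0.1250]
t=1: π = [0.2500, 0.5000, 0.2500]
t=2: π = [0.3000, 0.5000, 0.2000]
t=3: π = [0.2800, 0.5000, 0.2200]
t=4: π = [0.2880, 0.5000, 0.2120]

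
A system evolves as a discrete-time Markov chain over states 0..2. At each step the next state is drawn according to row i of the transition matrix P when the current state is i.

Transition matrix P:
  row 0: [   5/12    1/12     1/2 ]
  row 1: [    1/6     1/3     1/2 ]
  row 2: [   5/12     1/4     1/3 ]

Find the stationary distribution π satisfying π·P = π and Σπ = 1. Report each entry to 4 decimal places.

Balance equations π_j = Σ_i π_i·P[i][j]:
  π_0 = 5/12·π_0 + 1/6·π_1 + 5/12·π_2
  π_1 = 1/12·π_0 + 1/3·π_1 + 1/4·π_2
  normalize: π_0 + π_1 + π_2 = 1
Solving the linear system gives exactly π = [23/63, 13/63, 3/7].

π = [0.3651, 0.2063, 0.4286]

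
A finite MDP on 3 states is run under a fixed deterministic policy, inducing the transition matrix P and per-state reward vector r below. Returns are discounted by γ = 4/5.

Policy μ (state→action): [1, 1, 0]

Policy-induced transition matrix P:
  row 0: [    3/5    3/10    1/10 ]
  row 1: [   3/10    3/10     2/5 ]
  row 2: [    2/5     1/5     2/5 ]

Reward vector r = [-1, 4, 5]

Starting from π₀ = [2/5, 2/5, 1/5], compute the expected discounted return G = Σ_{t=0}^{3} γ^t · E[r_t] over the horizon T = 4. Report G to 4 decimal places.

G = 6.1158

t=0: π = [0.4000, 0.4000, 0.2000], E[r] = 2.2000, γ^t·E[r] = 2.200000, running G = 2.200000
t=1: π = [0.4400, 0.2800, 0.2800], E[r] = 2.0800, γ^t·E[r] = 1.664000, running G = 3.864000
t=2: π = [0.4600, 0.2720, 0.2680], E[r] = 1.9680, γ^t·E[r] = 1.259520, running G = 5.123520
t=3: π = [0.4648, 0.2732, 0.2620], E[r] = 1.9380, γ^t·E[r] = 0.992256, running G = 6.115776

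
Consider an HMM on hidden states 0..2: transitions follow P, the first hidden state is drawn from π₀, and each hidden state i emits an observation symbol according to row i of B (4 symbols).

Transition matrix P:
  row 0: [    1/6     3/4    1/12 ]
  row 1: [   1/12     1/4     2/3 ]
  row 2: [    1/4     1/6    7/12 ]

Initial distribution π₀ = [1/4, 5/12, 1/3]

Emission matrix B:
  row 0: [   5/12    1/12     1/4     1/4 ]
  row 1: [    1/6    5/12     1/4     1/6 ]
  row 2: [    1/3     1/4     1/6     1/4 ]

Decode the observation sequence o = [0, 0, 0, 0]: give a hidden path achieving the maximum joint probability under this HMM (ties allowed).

t=0: δ = [1.042e-01, 6.944e-02, 1.111e-01]  (obs o_0=0)
t=1: δ = [1.157e-02, 1.302e-02, 2.160e-02]  ψ = [2, 0, 2]  (obs o_1=0)
t=2: δ = [2.251e-03, 1.447e-03, 4.201e-03]  ψ = [2, 0, 2]  (obs o_2=0)
t=3: δ = [4.376e-04, 2.813e-04, 8.169e-04]  ψ = [2, 0, 2]  (obs o_3=0)
backtrack: best end state = 2; path = [2, 2, 2, 2]

path = [2, 2, 2, 2]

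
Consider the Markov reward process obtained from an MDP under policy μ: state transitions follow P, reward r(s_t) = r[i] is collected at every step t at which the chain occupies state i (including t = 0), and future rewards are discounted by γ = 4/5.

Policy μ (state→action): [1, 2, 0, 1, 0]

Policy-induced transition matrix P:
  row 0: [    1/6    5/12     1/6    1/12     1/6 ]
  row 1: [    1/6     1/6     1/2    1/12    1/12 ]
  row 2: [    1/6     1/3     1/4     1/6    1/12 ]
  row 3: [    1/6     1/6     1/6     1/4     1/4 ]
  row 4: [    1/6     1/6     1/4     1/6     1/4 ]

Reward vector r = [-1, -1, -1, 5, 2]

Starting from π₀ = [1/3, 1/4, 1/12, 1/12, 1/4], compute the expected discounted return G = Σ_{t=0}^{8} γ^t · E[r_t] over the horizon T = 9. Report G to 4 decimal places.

t=0: π = [0.3333, 0.2500, 0.0833, 0.0833, 0.2500], E[r] = 0.2500, γ^t·E[r] = 0.250000, running G = 0.250000
t=1: π = [0.1667, 0.2639, 0.2778, 0.1250, 0.1667], E[r] = 0.2500, γ^t·E[r] = 0.200000, running G = 0.450000
t=2: π = [0.1667, 0.2546, 0.2917, 0.1412, 0.1458], E[r] = 0.2847, γ^t·E[r] = 0.182222, running G = 0.632222
t=3: π = [0.1667, 0.2569, 0.2880, 0.1433, 0.1451], E[r] = 0.2951, γ^t·E[r] = 0.151111, running G = 0.783333
t=4: π = [0.1667, 0.2563, 0.2884, 0.1433, 0.1453], E[r] = 0.2957, γ^t·E[r] = 0.121126, running G = 0.904459
t=5: π = [0.1667, 0.2564, 0.2883, 0.1434, 0.1453], E[r] = 0.2961, γ^t·E[r] = 0.097032, running G = 1.001492
t=6: π = [0.1667, 0.2564, 0.2883, 0.1434, 0.1453], E[r] = 0.2962, γ^t·E[r] = 0.077635, running G = 1.079126
t=7: π = [0.1667, 0.2564, 0.2883, 0.1434, 0.1453], E[r] = 0.2962, γ^t·E[r] = 0.062112, running G = 1.141238
t=8: π = [0.1667, 0.2564, 0.2883, 0.1434, 0.1453], E[r] = 0.2962, γ^t·E[r] = 0.049690, running G = 1.190928

G = 1.1909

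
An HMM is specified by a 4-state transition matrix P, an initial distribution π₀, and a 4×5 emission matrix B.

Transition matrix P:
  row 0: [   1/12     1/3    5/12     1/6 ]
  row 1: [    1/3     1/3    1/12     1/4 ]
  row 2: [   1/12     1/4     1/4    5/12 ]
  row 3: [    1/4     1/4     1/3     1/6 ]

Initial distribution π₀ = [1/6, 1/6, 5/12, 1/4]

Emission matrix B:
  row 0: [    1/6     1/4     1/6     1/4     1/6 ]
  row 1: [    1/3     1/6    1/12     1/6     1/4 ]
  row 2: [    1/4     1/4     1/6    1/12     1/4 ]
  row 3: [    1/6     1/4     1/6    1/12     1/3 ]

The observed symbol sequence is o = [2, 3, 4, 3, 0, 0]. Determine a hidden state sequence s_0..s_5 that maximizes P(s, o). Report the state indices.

path = [2, 1, 1, 0, 1, 1]

t=0: δ = [2.778e-02, 1.389e-02, 6.944e-02, 4.167e-02]  (obs o_0=2)
t=1: δ = [2.604e-03, 2.894e-03, 1.447e-03, 2.411e-03]  ψ = [3, 2, 2, 2]  (obs o_1=3)
t=2: δ = [1.608e-04, 2.411e-04, 2.713e-04, 2.411e-04]  ψ = [1, 1, 0, 1]  (obs o_2=4)
t=3: δ = [2.009e-05, 1.340e-05, 6.698e-06, 9.419e-06]  ψ = [1, 1, 3, 2]  (obs o_3=3)
t=4: δ = [7.442e-07, 2.233e-06, 2.093e-06, 5.582e-07]  ψ = [1, 0, 0, 0]  (obs o_4=0)
t=5: δ = [1.240e-07, 2.481e-07, 1.308e-07, 1.454e-07]  ψ = [1, 1, 2, 2]  (obs o_5=0)
backtrack: best end state = 1; path = [2, 1, 1, 0, 1, 1]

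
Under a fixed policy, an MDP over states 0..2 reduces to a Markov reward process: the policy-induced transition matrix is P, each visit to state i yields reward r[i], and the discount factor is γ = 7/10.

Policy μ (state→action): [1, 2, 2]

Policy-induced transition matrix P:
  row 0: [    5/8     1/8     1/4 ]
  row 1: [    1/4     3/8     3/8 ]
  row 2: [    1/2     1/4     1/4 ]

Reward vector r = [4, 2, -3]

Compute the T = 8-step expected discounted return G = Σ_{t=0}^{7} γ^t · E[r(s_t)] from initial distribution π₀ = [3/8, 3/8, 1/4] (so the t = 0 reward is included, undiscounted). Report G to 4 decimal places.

t=0: π = [0.3750, 0.3750, 0.2500], E[r] = 1.5000, γ^t·E[r] = 1.500000, running G = 1.500000
t=1: π = [0.4531, 0.2500, 0.2969], E[r] = 1.4219, γ^t·E[r] = 0.995313, running G = 2.495313
t=2: π = [0.4941, 0.2246, 0.2813], E[r] = 1.5820, γ^t·E[r] = 0.775195, running G = 3.270508
t=3: π = [0.5056, 0.2163, 0.2781], E[r] = 1.6208, γ^t·E[r] = 0.555951, running G = 3.826459
t=4: π = [0.5091, 0.2138, 0.2770], E[r] = 1.6331, γ^t·E[r] = 0.392097, running G = 4.218556
t=5: π = [0.5102, 0.2131, 0.2767], E[r] = 1.6367, γ^t·E[r] = 0.275083, running G = 4.493639
t=6: π = [0.5105, 0.2129, 0.2766], E[r] = 1.6378, γ^t·E[r] = 0.192688, running G = 4.686327
t=7: π = [0.5106, 0.2128, 0.2766], E[r] = 1.6382, γ^t·E[r] = 0.134909, running G = 4.821236

G = 4.8212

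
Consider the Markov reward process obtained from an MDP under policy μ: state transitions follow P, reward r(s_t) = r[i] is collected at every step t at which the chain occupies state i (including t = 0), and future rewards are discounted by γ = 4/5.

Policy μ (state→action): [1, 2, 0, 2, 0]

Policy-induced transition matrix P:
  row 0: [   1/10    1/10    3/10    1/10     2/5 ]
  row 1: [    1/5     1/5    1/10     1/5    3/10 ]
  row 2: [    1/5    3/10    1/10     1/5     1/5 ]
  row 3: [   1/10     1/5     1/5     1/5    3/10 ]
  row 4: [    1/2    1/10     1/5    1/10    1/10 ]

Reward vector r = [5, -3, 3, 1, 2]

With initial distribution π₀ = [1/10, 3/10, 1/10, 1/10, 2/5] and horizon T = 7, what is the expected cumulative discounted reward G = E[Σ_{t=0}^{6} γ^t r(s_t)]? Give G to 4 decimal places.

t=0: π = [0.1000, 0.3000, 0.1000, 0.1000, 0.4000], E[r] = 0.8000, γ^t·E[r] = 0.800000, running G = 0.800000
t=1: π = [0.3000, 0.1600, 0.1700, 0.1500, 0.2200], E[r] = 2.1200, γ^t·E[r] = 1.696000, running G = 2.496000
t=2: π = [0.2210, 0.1650, 0.1970, 0.1480, 0.2690], E[r] = 1.8870, γ^t·E[r] = 1.207680, running G = 3.703680
t=3: π = [0.2438, 0.1707, 0.1859, 0.1510, 0.2486], E[r] = 1.9128, γ^t·E[r] = 0.979354, running G = 4.683034
t=4: π = [0.2351, 0.1694, 0.1887, 0.1508, 0.2561], E[r] = 1.8965, γ^t·E[r] = 0.776810, running G = 5.459844
t=5: π = [0.2382, 0.1698, 0.1877, 0.1509, 0.2534], E[r] = 1.9028, γ^t·E[r] = 0.623493, running G = 6.083337
t=6: π = [0.2371, 0.1696, 0.1881, 0.1508, 0.2544], E[r] = 1.9006, γ^t·E[r] = 0.498222, running G = 6.581560

G = 6.5816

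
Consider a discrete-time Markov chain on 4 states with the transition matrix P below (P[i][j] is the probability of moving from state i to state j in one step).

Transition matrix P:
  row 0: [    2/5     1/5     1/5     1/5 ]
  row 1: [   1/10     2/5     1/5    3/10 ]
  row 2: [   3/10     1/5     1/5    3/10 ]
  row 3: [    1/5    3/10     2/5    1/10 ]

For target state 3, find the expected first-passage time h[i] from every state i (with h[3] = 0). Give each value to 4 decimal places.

h = [4.0816, 3.5714, 3.6735, 0.0000]

First-step conditioning: h[3] = 0; for i ≠ 3, h[i] = 1 + Σ_k P[i][k]·h[k].
  h[0] = 1 + 2/5·h[0] + 1/5·h[1] + 1/5·h[2]
  h[1] = 1 + 1/10·h[0] + 2/5·h[1] + 1/5·h[2]
  h[2] = 1 + 3/10·h[0] + 1/5·h[1] + 1/5·h[2]
Solving the 3×3 linear system over states ≠ 3 gives exactly h = [200/49, 25/7, 180/49, 0] (h[3] = 0 is the target).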